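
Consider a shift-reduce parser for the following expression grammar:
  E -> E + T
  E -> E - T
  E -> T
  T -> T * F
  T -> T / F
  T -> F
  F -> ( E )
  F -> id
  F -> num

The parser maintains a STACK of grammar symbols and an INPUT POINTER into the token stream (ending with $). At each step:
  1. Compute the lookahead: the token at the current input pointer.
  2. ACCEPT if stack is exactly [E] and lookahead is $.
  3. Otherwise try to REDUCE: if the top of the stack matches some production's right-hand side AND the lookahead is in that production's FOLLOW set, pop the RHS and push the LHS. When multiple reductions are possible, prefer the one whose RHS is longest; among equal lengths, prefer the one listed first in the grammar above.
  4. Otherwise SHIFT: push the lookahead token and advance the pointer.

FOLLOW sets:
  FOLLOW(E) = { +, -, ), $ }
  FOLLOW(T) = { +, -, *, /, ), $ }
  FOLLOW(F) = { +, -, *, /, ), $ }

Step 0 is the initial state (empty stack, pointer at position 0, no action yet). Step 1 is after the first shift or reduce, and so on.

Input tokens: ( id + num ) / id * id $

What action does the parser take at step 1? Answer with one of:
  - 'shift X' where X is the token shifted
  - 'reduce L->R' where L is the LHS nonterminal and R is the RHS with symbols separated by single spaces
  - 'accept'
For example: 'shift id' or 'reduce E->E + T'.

Step 1: shift (. Stack=[(] ptr=1 lookahead=id remaining=[id + num ) / id * id $]

Answer: shift (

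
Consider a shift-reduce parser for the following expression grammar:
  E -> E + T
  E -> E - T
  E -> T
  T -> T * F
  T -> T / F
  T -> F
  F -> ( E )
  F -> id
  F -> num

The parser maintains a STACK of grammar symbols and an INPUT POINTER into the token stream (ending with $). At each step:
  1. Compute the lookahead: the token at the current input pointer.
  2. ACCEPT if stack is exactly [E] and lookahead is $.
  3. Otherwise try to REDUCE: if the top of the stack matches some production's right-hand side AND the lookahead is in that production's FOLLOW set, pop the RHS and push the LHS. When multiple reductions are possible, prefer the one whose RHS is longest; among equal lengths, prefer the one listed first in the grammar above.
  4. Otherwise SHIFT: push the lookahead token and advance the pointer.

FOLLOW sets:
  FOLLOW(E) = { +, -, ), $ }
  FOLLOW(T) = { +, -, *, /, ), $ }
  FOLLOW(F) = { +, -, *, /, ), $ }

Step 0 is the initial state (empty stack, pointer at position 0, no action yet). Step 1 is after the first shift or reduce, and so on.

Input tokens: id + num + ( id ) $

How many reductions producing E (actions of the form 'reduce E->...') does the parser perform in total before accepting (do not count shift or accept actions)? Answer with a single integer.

Answer: 4

Derivation:
Step 1: shift id. Stack=[id] ptr=1 lookahead=+ remaining=[+ num + ( id ) $]
Step 2: reduce F->id. Stack=[F] ptr=1 lookahead=+ remaining=[+ num + ( id ) $]
Step 3: reduce T->F. Stack=[T] ptr=1 lookahead=+ remaining=[+ num + ( id ) $]
Step 4: reduce E->T. Stack=[E] ptr=1 lookahead=+ remaining=[+ num + ( id ) $]
Step 5: shift +. Stack=[E +] ptr=2 lookahead=num remaining=[num + ( id ) $]
Step 6: shift num. Stack=[E + num] ptr=3 lookahead=+ remaining=[+ ( id ) $]
Step 7: reduce F->num. Stack=[E + F] ptr=3 lookahead=+ remaining=[+ ( id ) $]
Step 8: reduce T->F. Stack=[E + T] ptr=3 lookahead=+ remaining=[+ ( id ) $]
Step 9: reduce E->E + T. Stack=[E] ptr=3 lookahead=+ remaining=[+ ( id ) $]
Step 10: shift +. Stack=[E +] ptr=4 lookahead=( remaining=[( id ) $]
Step 11: shift (. Stack=[E + (] ptr=5 lookahead=id remaining=[id ) $]
Step 12: shift id. Stack=[E + ( id] ptr=6 lookahead=) remaining=[) $]
Step 13: reduce F->id. Stack=[E + ( F] ptr=6 lookahead=) remaining=[) $]
Step 14: reduce T->F. Stack=[E + ( T] ptr=6 lookahead=) remaining=[) $]
Step 15: reduce E->T. Stack=[E + ( E] ptr=6 lookahead=) remaining=[) $]
Step 16: shift ). Stack=[E + ( E )] ptr=7 lookahead=$ remaining=[$]
Step 17: reduce F->( E ). Stack=[E + F] ptr=7 lookahead=$ remaining=[$]
Step 18: reduce T->F. Stack=[E + T] ptr=7 lookahead=$ remaining=[$]
Step 19: reduce E->E + T. Stack=[E] ptr=7 lookahead=$ remaining=[$]
Step 20: accept. Stack=[E] ptr=7 lookahead=$ remaining=[$]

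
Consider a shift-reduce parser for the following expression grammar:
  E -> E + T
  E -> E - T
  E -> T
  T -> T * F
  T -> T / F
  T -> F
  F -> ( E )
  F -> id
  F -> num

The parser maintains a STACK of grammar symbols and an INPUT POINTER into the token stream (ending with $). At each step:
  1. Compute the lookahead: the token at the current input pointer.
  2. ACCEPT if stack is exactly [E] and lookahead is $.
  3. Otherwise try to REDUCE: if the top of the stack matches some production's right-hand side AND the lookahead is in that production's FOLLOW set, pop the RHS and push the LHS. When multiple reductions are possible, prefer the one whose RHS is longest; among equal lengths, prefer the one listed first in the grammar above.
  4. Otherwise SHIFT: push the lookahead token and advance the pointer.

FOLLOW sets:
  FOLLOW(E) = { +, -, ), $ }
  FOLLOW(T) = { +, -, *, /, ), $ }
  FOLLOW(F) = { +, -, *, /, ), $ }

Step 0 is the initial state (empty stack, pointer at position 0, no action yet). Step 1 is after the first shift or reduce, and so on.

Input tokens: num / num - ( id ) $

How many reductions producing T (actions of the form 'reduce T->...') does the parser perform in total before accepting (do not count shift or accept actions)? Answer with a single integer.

Step 1: shift num. Stack=[num] ptr=1 lookahead=/ remaining=[/ num - ( id ) $]
Step 2: reduce F->num. Stack=[F] ptr=1 lookahead=/ remaining=[/ num - ( id ) $]
Step 3: reduce T->F. Stack=[T] ptr=1 lookahead=/ remaining=[/ num - ( id ) $]
Step 4: shift /. Stack=[T /] ptr=2 lookahead=num remaining=[num - ( id ) $]
Step 5: shift num. Stack=[T / num] ptr=3 lookahead=- remaining=[- ( id ) $]
Step 6: reduce F->num. Stack=[T / F] ptr=3 lookahead=- remaining=[- ( id ) $]
Step 7: reduce T->T / F. Stack=[T] ptr=3 lookahead=- remaining=[- ( id ) $]
Step 8: reduce E->T. Stack=[E] ptr=3 lookahead=- remaining=[- ( id ) $]
Step 9: shift -. Stack=[E -] ptr=4 lookahead=( remaining=[( id ) $]
Step 10: shift (. Stack=[E - (] ptr=5 lookahead=id remaining=[id ) $]
Step 11: shift id. Stack=[E - ( id] ptr=6 lookahead=) remaining=[) $]
Step 12: reduce F->id. Stack=[E - ( F] ptr=6 lookahead=) remaining=[) $]
Step 13: reduce T->F. Stack=[E - ( T] ptr=6 lookahead=) remaining=[) $]
Step 14: reduce E->T. Stack=[E - ( E] ptr=6 lookahead=) remaining=[) $]
Step 15: shift ). Stack=[E - ( E )] ptr=7 lookahead=$ remaining=[$]
Step 16: reduce F->( E ). Stack=[E - F] ptr=7 lookahead=$ remaining=[$]
Step 17: reduce T->F. Stack=[E - T] ptr=7 lookahead=$ remaining=[$]
Step 18: reduce E->E - T. Stack=[E] ptr=7 lookahead=$ remaining=[$]
Step 19: accept. Stack=[E] ptr=7 lookahead=$ remaining=[$]

Answer: 4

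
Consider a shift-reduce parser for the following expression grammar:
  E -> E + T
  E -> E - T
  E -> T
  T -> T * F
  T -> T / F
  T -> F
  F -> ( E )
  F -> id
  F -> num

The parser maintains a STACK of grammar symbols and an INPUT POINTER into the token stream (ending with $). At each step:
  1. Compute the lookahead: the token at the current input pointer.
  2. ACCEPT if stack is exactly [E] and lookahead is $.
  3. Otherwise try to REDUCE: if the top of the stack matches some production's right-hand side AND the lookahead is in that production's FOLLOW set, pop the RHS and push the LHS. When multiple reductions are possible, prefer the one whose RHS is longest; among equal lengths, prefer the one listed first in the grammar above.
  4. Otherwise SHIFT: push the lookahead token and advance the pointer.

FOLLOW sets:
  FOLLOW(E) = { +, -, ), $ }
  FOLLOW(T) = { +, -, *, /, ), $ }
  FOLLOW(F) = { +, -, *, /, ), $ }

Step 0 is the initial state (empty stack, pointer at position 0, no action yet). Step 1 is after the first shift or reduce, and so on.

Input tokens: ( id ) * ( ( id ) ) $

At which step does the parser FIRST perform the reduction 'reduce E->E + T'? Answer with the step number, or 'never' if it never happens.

Step 1: shift (. Stack=[(] ptr=1 lookahead=id remaining=[id ) * ( ( id ) ) $]
Step 2: shift id. Stack=[( id] ptr=2 lookahead=) remaining=[) * ( ( id ) ) $]
Step 3: reduce F->id. Stack=[( F] ptr=2 lookahead=) remaining=[) * ( ( id ) ) $]
Step 4: reduce T->F. Stack=[( T] ptr=2 lookahead=) remaining=[) * ( ( id ) ) $]
Step 5: reduce E->T. Stack=[( E] ptr=2 lookahead=) remaining=[) * ( ( id ) ) $]
Step 6: shift ). Stack=[( E )] ptr=3 lookahead=* remaining=[* ( ( id ) ) $]
Step 7: reduce F->( E ). Stack=[F] ptr=3 lookahead=* remaining=[* ( ( id ) ) $]
Step 8: reduce T->F. Stack=[T] ptr=3 lookahead=* remaining=[* ( ( id ) ) $]
Step 9: shift *. Stack=[T *] ptr=4 lookahead=( remaining=[( ( id ) ) $]
Step 10: shift (. Stack=[T * (] ptr=5 lookahead=( remaining=[( id ) ) $]
Step 11: shift (. Stack=[T * ( (] ptr=6 lookahead=id remaining=[id ) ) $]
Step 12: shift id. Stack=[T * ( ( id] ptr=7 lookahead=) remaining=[) ) $]
Step 13: reduce F->id. Stack=[T * ( ( F] ptr=7 lookahead=) remaining=[) ) $]
Step 14: reduce T->F. Stack=[T * ( ( T] ptr=7 lookahead=) remaining=[) ) $]
Step 15: reduce E->T. Stack=[T * ( ( E] ptr=7 lookahead=) remaining=[) ) $]
Step 16: shift ). Stack=[T * ( ( E )] ptr=8 lookahead=) remaining=[) $]
Step 17: reduce F->( E ). Stack=[T * ( F] ptr=8 lookahead=) remaining=[) $]
Step 18: reduce T->F. Stack=[T * ( T] ptr=8 lookahead=) remaining=[) $]
Step 19: reduce E->T. Stack=[T * ( E] ptr=8 lookahead=) remaining=[) $]
Step 20: shift ). Stack=[T * ( E )] ptr=9 lookahead=$ remaining=[$]
Step 21: reduce F->( E ). Stack=[T * F] ptr=9 lookahead=$ remaining=[$]
Step 22: reduce T->T * F. Stack=[T] ptr=9 lookahead=$ remaining=[$]
Step 23: reduce E->T. Stack=[E] ptr=9 lookahead=$ remaining=[$]
Step 24: accept. Stack=[E] ptr=9 lookahead=$ remaining=[$]

Answer: never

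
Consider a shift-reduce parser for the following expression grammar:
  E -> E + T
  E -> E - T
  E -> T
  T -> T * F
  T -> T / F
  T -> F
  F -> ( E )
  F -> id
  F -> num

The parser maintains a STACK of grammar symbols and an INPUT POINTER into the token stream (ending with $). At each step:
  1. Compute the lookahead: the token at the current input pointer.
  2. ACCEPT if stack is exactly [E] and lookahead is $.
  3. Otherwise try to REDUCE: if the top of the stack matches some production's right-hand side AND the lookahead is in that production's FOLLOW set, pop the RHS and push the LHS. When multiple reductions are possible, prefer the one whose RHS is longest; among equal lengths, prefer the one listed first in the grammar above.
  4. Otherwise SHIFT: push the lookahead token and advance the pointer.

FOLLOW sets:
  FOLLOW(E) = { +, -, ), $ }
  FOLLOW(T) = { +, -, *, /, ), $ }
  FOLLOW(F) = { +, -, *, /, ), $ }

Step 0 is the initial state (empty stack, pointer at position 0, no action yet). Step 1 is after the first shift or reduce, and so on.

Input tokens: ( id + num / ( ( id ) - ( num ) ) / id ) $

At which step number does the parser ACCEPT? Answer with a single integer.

Step 1: shift (. Stack=[(] ptr=1 lookahead=id remaining=[id + num / ( ( id ) - ( num ) ) / id ) $]
Step 2: shift id. Stack=[( id] ptr=2 lookahead=+ remaining=[+ num / ( ( id ) - ( num ) ) / id ) $]
Step 3: reduce F->id. Stack=[( F] ptr=2 lookahead=+ remaining=[+ num / ( ( id ) - ( num ) ) / id ) $]
Step 4: reduce T->F. Stack=[( T] ptr=2 lookahead=+ remaining=[+ num / ( ( id ) - ( num ) ) / id ) $]
Step 5: reduce E->T. Stack=[( E] ptr=2 lookahead=+ remaining=[+ num / ( ( id ) - ( num ) ) / id ) $]
Step 6: shift +. Stack=[( E +] ptr=3 lookahead=num remaining=[num / ( ( id ) - ( num ) ) / id ) $]
Step 7: shift num. Stack=[( E + num] ptr=4 lookahead=/ remaining=[/ ( ( id ) - ( num ) ) / id ) $]
Step 8: reduce F->num. Stack=[( E + F] ptr=4 lookahead=/ remaining=[/ ( ( id ) - ( num ) ) / id ) $]
Step 9: reduce T->F. Stack=[( E + T] ptr=4 lookahead=/ remaining=[/ ( ( id ) - ( num ) ) / id ) $]
Step 10: shift /. Stack=[( E + T /] ptr=5 lookahead=( remaining=[( ( id ) - ( num ) ) / id ) $]
Step 11: shift (. Stack=[( E + T / (] ptr=6 lookahead=( remaining=[( id ) - ( num ) ) / id ) $]
Step 12: shift (. Stack=[( E + T / ( (] ptr=7 lookahead=id remaining=[id ) - ( num ) ) / id ) $]
Step 13: shift id. Stack=[( E + T / ( ( id] ptr=8 lookahead=) remaining=[) - ( num ) ) / id ) $]
Step 14: reduce F->id. Stack=[( E + T / ( ( F] ptr=8 lookahead=) remaining=[) - ( num ) ) / id ) $]
Step 15: reduce T->F. Stack=[( E + T / ( ( T] ptr=8 lookahead=) remaining=[) - ( num ) ) / id ) $]
Step 16: reduce E->T. Stack=[( E + T / ( ( E] ptr=8 lookahead=) remaining=[) - ( num ) ) / id ) $]
Step 17: shift ). Stack=[( E + T / ( ( E )] ptr=9 lookahead=- remaining=[- ( num ) ) / id ) $]
Step 18: reduce F->( E ). Stack=[( E + T / ( F] ptr=9 lookahead=- remaining=[- ( num ) ) / id ) $]
Step 19: reduce T->F. Stack=[( E + T / ( T] ptr=9 lookahead=- remaining=[- ( num ) ) / id ) $]
Step 20: reduce E->T. Stack=[( E + T / ( E] ptr=9 lookahead=- remaining=[- ( num ) ) / id ) $]
Step 21: shift -. Stack=[( E + T / ( E -] ptr=10 lookahead=( remaining=[( num ) ) / id ) $]
Step 22: shift (. Stack=[( E + T / ( E - (] ptr=11 lookahead=num remaining=[num ) ) / id ) $]
Step 23: shift num. Stack=[( E + T / ( E - ( num] ptr=12 lookahead=) remaining=[) ) / id ) $]
Step 24: reduce F->num. Stack=[( E + T / ( E - ( F] ptr=12 lookahead=) remaining=[) ) / id ) $]
Step 25: reduce T->F. Stack=[( E + T / ( E - ( T] ptr=12 lookahead=) remaining=[) ) / id ) $]
Step 26: reduce E->T. Stack=[( E + T / ( E - ( E] ptr=12 lookahead=) remaining=[) ) / id ) $]
Step 27: shift ). Stack=[( E + T / ( E - ( E )] ptr=13 lookahead=) remaining=[) / id ) $]
Step 28: reduce F->( E ). Stack=[( E + T / ( E - F] ptr=13 lookahead=) remaining=[) / id ) $]
Step 29: reduce T->F. Stack=[( E + T / ( E - T] ptr=13 lookahead=) remaining=[) / id ) $]
Step 30: reduce E->E - T. Stack=[( E + T / ( E] ptr=13 lookahead=) remaining=[) / id ) $]
Step 31: shift ). Stack=[( E + T / ( E )] ptr=14 lookahead=/ remaining=[/ id ) $]
Step 32: reduce F->( E ). Stack=[( E + T / F] ptr=14 lookahead=/ remaining=[/ id ) $]
Step 33: reduce T->T / F. Stack=[( E + T] ptr=14 lookahead=/ remaining=[/ id ) $]
Step 34: shift /. Stack=[( E + T /] ptr=15 lookahead=id remaining=[id ) $]
Step 35: shift id. Stack=[( E + T / id] ptr=16 lookahead=) remaining=[) $]
Step 36: reduce F->id. Stack=[( E + T / F] ptr=16 lookahead=) remaining=[) $]
Step 37: reduce T->T / F. Stack=[( E + T] ptr=16 lookahead=) remaining=[) $]
Step 38: reduce E->E + T. Stack=[( E] ptr=16 lookahead=) remaining=[) $]
Step 39: shift ). Stack=[( E )] ptr=17 lookahead=$ remaining=[$]
Step 40: reduce F->( E ). Stack=[F] ptr=17 lookahead=$ remaining=[$]
Step 41: reduce T->F. Stack=[T] ptr=17 lookahead=$ remaining=[$]
Step 42: reduce E->T. Stack=[E] ptr=17 lookahead=$ remaining=[$]
Step 43: accept. Stack=[E] ptr=17 lookahead=$ remaining=[$]

Answer: 43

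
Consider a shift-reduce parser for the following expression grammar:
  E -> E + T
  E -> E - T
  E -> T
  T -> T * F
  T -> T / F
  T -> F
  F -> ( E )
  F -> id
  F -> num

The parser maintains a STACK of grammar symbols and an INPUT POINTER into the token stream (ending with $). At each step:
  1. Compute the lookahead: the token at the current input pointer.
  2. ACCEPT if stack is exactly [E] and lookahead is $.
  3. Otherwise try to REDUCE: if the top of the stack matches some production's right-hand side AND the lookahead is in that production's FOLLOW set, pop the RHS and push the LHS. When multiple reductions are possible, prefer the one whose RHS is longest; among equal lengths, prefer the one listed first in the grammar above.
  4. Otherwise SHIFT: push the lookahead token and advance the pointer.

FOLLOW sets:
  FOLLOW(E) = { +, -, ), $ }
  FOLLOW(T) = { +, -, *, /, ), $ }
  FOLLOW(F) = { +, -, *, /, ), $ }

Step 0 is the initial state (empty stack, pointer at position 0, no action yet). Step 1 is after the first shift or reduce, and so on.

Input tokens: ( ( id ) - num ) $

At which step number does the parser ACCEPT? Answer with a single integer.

Answer: 20

Derivation:
Step 1: shift (. Stack=[(] ptr=1 lookahead=( remaining=[( id ) - num ) $]
Step 2: shift (. Stack=[( (] ptr=2 lookahead=id remaining=[id ) - num ) $]
Step 3: shift id. Stack=[( ( id] ptr=3 lookahead=) remaining=[) - num ) $]
Step 4: reduce F->id. Stack=[( ( F] ptr=3 lookahead=) remaining=[) - num ) $]
Step 5: reduce T->F. Stack=[( ( T] ptr=3 lookahead=) remaining=[) - num ) $]
Step 6: reduce E->T. Stack=[( ( E] ptr=3 lookahead=) remaining=[) - num ) $]
Step 7: shift ). Stack=[( ( E )] ptr=4 lookahead=- remaining=[- num ) $]
Step 8: reduce F->( E ). Stack=[( F] ptr=4 lookahead=- remaining=[- num ) $]
Step 9: reduce T->F. Stack=[( T] ptr=4 lookahead=- remaining=[- num ) $]
Step 10: reduce E->T. Stack=[( E] ptr=4 lookahead=- remaining=[- num ) $]
Step 11: shift -. Stack=[( E -] ptr=5 lookahead=num remaining=[num ) $]
Step 12: shift num. Stack=[( E - num] ptr=6 lookahead=) remaining=[) $]
Step 13: reduce F->num. Stack=[( E - F] ptr=6 lookahead=) remaining=[) $]
Step 14: reduce T->F. Stack=[( E - T] ptr=6 lookahead=) remaining=[) $]
Step 15: reduce E->E - T. Stack=[( E] ptr=6 lookahead=) remaining=[) $]
Step 16: shift ). Stack=[( E )] ptr=7 lookahead=$ remaining=[$]
Step 17: reduce F->( E ). Stack=[F] ptr=7 lookahead=$ remaining=[$]
Step 18: reduce T->F. Stack=[T] ptr=7 lookahead=$ remaining=[$]
Step 19: reduce E->T. Stack=[E] ptr=7 lookahead=$ remaining=[$]
Step 20: accept. Stack=[E] ptr=7 lookahead=$ remaining=[$]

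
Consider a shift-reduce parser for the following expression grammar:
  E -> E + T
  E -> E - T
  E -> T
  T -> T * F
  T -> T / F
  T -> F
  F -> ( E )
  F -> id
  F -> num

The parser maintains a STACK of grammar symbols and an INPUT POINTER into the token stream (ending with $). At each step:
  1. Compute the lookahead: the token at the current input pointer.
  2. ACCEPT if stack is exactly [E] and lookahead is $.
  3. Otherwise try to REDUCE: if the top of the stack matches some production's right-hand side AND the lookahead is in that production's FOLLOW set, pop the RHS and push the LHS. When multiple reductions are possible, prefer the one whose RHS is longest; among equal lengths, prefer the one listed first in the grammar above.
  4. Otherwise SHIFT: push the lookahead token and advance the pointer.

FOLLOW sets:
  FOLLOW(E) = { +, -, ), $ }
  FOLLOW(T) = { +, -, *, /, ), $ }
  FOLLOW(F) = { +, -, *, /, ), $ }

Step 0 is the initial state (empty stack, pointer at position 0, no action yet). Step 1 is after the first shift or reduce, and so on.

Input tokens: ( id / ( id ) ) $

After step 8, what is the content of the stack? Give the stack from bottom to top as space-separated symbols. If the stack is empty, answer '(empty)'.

Step 1: shift (. Stack=[(] ptr=1 lookahead=id remaining=[id / ( id ) ) $]
Step 2: shift id. Stack=[( id] ptr=2 lookahead=/ remaining=[/ ( id ) ) $]
Step 3: reduce F->id. Stack=[( F] ptr=2 lookahead=/ remaining=[/ ( id ) ) $]
Step 4: reduce T->F. Stack=[( T] ptr=2 lookahead=/ remaining=[/ ( id ) ) $]
Step 5: shift /. Stack=[( T /] ptr=3 lookahead=( remaining=[( id ) ) $]
Step 6: shift (. Stack=[( T / (] ptr=4 lookahead=id remaining=[id ) ) $]
Step 7: shift id. Stack=[( T / ( id] ptr=5 lookahead=) remaining=[) ) $]
Step 8: reduce F->id. Stack=[( T / ( F] ptr=5 lookahead=) remaining=[) ) $]

Answer: ( T / ( F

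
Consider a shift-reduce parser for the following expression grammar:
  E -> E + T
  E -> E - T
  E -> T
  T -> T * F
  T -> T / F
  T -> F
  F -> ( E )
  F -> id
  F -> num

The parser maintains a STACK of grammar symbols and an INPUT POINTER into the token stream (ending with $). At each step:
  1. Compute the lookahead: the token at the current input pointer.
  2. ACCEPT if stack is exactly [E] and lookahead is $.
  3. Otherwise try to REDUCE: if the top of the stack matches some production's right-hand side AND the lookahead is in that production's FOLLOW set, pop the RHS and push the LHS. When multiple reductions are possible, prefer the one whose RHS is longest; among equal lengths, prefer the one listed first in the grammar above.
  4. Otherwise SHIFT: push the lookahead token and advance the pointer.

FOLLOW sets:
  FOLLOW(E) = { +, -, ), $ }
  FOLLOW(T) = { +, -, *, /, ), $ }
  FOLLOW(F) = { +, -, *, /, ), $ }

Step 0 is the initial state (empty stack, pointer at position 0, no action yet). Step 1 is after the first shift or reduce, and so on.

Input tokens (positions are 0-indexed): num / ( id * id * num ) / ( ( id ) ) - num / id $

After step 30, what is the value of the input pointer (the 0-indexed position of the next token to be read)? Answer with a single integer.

Step 1: shift num. Stack=[num] ptr=1 lookahead=/ remaining=[/ ( id * id * num ) / ( ( id ) ) - num / id $]
Step 2: reduce F->num. Stack=[F] ptr=1 lookahead=/ remaining=[/ ( id * id * num ) / ( ( id ) ) - num / id $]
Step 3: reduce T->F. Stack=[T] ptr=1 lookahead=/ remaining=[/ ( id * id * num ) / ( ( id ) ) - num / id $]
Step 4: shift /. Stack=[T /] ptr=2 lookahead=( remaining=[( id * id * num ) / ( ( id ) ) - num / id $]
Step 5: shift (. Stack=[T / (] ptr=3 lookahead=id remaining=[id * id * num ) / ( ( id ) ) - num / id $]
Step 6: shift id. Stack=[T / ( id] ptr=4 lookahead=* remaining=[* id * num ) / ( ( id ) ) - num / id $]
Step 7: reduce F->id. Stack=[T / ( F] ptr=4 lookahead=* remaining=[* id * num ) / ( ( id ) ) - num / id $]
Step 8: reduce T->F. Stack=[T / ( T] ptr=4 lookahead=* remaining=[* id * num ) / ( ( id ) ) - num / id $]
Step 9: shift *. Stack=[T / ( T *] ptr=5 lookahead=id remaining=[id * num ) / ( ( id ) ) - num / id $]
Step 10: shift id. Stack=[T / ( T * id] ptr=6 lookahead=* remaining=[* num ) / ( ( id ) ) - num / id $]
Step 11: reduce F->id. Stack=[T / ( T * F] ptr=6 lookahead=* remaining=[* num ) / ( ( id ) ) - num / id $]
Step 12: reduce T->T * F. Stack=[T / ( T] ptr=6 lookahead=* remaining=[* num ) / ( ( id ) ) - num / id $]
Step 13: shift *. Stack=[T / ( T *] ptr=7 lookahead=num remaining=[num ) / ( ( id ) ) - num / id $]
Step 14: shift num. Stack=[T / ( T * num] ptr=8 lookahead=) remaining=[) / ( ( id ) ) - num / id $]
Step 15: reduce F->num. Stack=[T / ( T * F] ptr=8 lookahead=) remaining=[) / ( ( id ) ) - num / id $]
Step 16: reduce T->T * F. Stack=[T / ( T] ptr=8 lookahead=) remaining=[) / ( ( id ) ) - num / id $]
Step 17: reduce E->T. Stack=[T / ( E] ptr=8 lookahead=) remaining=[) / ( ( id ) ) - num / id $]
Step 18: shift ). Stack=[T / ( E )] ptr=9 lookahead=/ remaining=[/ ( ( id ) ) - num / id $]
Step 19: reduce F->( E ). Stack=[T / F] ptr=9 lookahead=/ remaining=[/ ( ( id ) ) - num / id $]
Step 20: reduce T->T / F. Stack=[T] ptr=9 lookahead=/ remaining=[/ ( ( id ) ) - num / id $]
Step 21: shift /. Stack=[T /] ptr=10 lookahead=( remaining=[( ( id ) ) - num / id $]
Step 22: shift (. Stack=[T / (] ptr=11 lookahead=( remaining=[( id ) ) - num / id $]
Step 23: shift (. Stack=[T / ( (] ptr=12 lookahead=id remaining=[id ) ) - num / id $]
Step 24: shift id. Stack=[T / ( ( id] ptr=13 lookahead=) remaining=[) ) - num / id $]
Step 25: reduce F->id. Stack=[T / ( ( F] ptr=13 lookahead=) remaining=[) ) - num / id $]
Step 26: reduce T->F. Stack=[T / ( ( T] ptr=13 lookahead=) remaining=[) ) - num / id $]
Step 27: reduce E->T. Stack=[T / ( ( E] ptr=13 lookahead=) remaining=[) ) - num / id $]
Step 28: shift ). Stack=[T / ( ( E )] ptr=14 lookahead=) remaining=[) - num / id $]
Step 29: reduce F->( E ). Stack=[T / ( F] ptr=14 lookahead=) remaining=[) - num / id $]
Step 30: reduce T->F. Stack=[T / ( T] ptr=14 lookahead=) remaining=[) - num / id $]

Answer: 14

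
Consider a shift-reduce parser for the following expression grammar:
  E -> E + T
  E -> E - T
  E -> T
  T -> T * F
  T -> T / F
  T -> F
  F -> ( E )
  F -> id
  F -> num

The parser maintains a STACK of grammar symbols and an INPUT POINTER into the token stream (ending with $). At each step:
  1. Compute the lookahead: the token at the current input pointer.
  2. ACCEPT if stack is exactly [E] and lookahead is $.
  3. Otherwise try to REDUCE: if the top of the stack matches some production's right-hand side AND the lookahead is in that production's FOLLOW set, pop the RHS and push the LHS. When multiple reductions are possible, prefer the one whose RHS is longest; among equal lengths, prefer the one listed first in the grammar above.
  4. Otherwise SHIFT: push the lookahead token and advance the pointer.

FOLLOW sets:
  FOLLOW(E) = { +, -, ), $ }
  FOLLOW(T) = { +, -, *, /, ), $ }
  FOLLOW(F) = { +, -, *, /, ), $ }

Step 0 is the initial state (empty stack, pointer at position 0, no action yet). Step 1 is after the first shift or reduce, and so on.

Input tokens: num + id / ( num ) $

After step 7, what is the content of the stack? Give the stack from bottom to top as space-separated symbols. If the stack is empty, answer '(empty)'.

Answer: E + F

Derivation:
Step 1: shift num. Stack=[num] ptr=1 lookahead=+ remaining=[+ id / ( num ) $]
Step 2: reduce F->num. Stack=[F] ptr=1 lookahead=+ remaining=[+ id / ( num ) $]
Step 3: reduce T->F. Stack=[T] ptr=1 lookahead=+ remaining=[+ id / ( num ) $]
Step 4: reduce E->T. Stack=[E] ptr=1 lookahead=+ remaining=[+ id / ( num ) $]
Step 5: shift +. Stack=[E +] ptr=2 lookahead=id remaining=[id / ( num ) $]
Step 6: shift id. Stack=[E + id] ptr=3 lookahead=/ remaining=[/ ( num ) $]
Step 7: reduce F->id. Stack=[E + F] ptr=3 lookahead=/ remaining=[/ ( num ) $]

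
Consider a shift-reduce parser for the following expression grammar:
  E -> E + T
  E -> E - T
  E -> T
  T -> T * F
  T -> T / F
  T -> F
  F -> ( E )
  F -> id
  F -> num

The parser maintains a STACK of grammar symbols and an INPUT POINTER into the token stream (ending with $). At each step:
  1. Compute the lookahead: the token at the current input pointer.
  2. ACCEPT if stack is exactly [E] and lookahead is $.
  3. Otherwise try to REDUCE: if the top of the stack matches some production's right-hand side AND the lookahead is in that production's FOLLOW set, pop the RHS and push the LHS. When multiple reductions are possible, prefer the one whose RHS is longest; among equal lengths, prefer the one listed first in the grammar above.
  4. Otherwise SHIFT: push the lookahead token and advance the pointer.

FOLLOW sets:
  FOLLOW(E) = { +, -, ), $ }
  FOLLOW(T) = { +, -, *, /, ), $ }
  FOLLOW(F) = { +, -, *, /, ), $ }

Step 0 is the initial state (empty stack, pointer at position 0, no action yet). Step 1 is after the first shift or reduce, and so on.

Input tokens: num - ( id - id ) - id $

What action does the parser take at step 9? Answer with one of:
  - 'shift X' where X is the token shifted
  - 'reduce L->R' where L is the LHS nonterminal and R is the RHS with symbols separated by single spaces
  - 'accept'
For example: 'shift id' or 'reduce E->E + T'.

Answer: reduce T->F

Derivation:
Step 1: shift num. Stack=[num] ptr=1 lookahead=- remaining=[- ( id - id ) - id $]
Step 2: reduce F->num. Stack=[F] ptr=1 lookahead=- remaining=[- ( id - id ) - id $]
Step 3: reduce T->F. Stack=[T] ptr=1 lookahead=- remaining=[- ( id - id ) - id $]
Step 4: reduce E->T. Stack=[E] ptr=1 lookahead=- remaining=[- ( id - id ) - id $]
Step 5: shift -. Stack=[E -] ptr=2 lookahead=( remaining=[( id - id ) - id $]
Step 6: shift (. Stack=[E - (] ptr=3 lookahead=id remaining=[id - id ) - id $]
Step 7: shift id. Stack=[E - ( id] ptr=4 lookahead=- remaining=[- id ) - id $]
Step 8: reduce F->id. Stack=[E - ( F] ptr=4 lookahead=- remaining=[- id ) - id $]
Step 9: reduce T->F. Stack=[E - ( T] ptr=4 lookahead=- remaining=[- id ) - id $]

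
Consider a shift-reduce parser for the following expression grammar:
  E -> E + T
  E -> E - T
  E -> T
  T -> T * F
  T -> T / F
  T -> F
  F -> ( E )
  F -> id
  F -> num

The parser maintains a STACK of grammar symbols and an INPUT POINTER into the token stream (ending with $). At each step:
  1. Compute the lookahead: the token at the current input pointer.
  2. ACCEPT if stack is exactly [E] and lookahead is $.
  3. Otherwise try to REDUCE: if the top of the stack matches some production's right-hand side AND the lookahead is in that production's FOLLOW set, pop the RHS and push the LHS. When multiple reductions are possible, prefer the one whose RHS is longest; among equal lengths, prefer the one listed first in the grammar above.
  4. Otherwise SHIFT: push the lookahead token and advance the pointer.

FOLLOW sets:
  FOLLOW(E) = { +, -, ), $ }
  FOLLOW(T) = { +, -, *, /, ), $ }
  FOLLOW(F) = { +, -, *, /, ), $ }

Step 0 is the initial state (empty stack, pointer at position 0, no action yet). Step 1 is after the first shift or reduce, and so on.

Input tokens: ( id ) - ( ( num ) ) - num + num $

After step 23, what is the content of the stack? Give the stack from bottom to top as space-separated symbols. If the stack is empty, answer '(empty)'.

Step 1: shift (. Stack=[(] ptr=1 lookahead=id remaining=[id ) - ( ( num ) ) - num + num $]
Step 2: shift id. Stack=[( id] ptr=2 lookahead=) remaining=[) - ( ( num ) ) - num + num $]
Step 3: reduce F->id. Stack=[( F] ptr=2 lookahead=) remaining=[) - ( ( num ) ) - num + num $]
Step 4: reduce T->F. Stack=[( T] ptr=2 lookahead=) remaining=[) - ( ( num ) ) - num + num $]
Step 5: reduce E->T. Stack=[( E] ptr=2 lookahead=) remaining=[) - ( ( num ) ) - num + num $]
Step 6: shift ). Stack=[( E )] ptr=3 lookahead=- remaining=[- ( ( num ) ) - num + num $]
Step 7: reduce F->( E ). Stack=[F] ptr=3 lookahead=- remaining=[- ( ( num ) ) - num + num $]
Step 8: reduce T->F. Stack=[T] ptr=3 lookahead=- remaining=[- ( ( num ) ) - num + num $]
Step 9: reduce E->T. Stack=[E] ptr=3 lookahead=- remaining=[- ( ( num ) ) - num + num $]
Step 10: shift -. Stack=[E -] ptr=4 lookahead=( remaining=[( ( num ) ) - num + num $]
Step 11: shift (. Stack=[E - (] ptr=5 lookahead=( remaining=[( num ) ) - num + num $]
Step 12: shift (. Stack=[E - ( (] ptr=6 lookahead=num remaining=[num ) ) - num + num $]
Step 13: shift num. Stack=[E - ( ( num] ptr=7 lookahead=) remaining=[) ) - num + num $]
Step 14: reduce F->num. Stack=[E - ( ( F] ptr=7 lookahead=) remaining=[) ) - num + num $]
Step 15: reduce T->F. Stack=[E - ( ( T] ptr=7 lookahead=) remaining=[) ) - num + num $]
Step 16: reduce E->T. Stack=[E - ( ( E] ptr=7 lookahead=) remaining=[) ) - num + num $]
Step 17: shift ). Stack=[E - ( ( E )] ptr=8 lookahead=) remaining=[) - num + num $]
Step 18: reduce F->( E ). Stack=[E - ( F] ptr=8 lookahead=) remaining=[) - num + num $]
Step 19: reduce T->F. Stack=[E - ( T] ptr=8 lookahead=) remaining=[) - num + num $]
Step 20: reduce E->T. Stack=[E - ( E] ptr=8 lookahead=) remaining=[) - num + num $]
Step 21: shift ). Stack=[E - ( E )] ptr=9 lookahead=- remaining=[- num + num $]
Step 22: reduce F->( E ). Stack=[E - F] ptr=9 lookahead=- remaining=[- num + num $]
Step 23: reduce T->F. Stack=[E - T] ptr=9 lookahead=- remaining=[- num + num $]

Answer: E - T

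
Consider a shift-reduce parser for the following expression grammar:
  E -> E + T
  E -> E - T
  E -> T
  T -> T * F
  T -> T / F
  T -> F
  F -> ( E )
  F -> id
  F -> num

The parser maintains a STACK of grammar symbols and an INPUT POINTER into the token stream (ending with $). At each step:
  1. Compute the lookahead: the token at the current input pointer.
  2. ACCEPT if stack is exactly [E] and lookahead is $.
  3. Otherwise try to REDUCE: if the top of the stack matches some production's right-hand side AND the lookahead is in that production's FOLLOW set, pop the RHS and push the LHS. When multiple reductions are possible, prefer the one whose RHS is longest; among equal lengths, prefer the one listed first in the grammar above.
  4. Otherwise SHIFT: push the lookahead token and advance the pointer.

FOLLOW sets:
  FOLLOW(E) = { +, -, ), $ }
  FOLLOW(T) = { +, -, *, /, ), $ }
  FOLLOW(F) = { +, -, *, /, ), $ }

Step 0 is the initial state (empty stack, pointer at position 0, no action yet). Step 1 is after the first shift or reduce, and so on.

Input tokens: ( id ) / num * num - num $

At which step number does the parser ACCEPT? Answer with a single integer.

Step 1: shift (. Stack=[(] ptr=1 lookahead=id remaining=[id ) / num * num - num $]
Step 2: shift id. Stack=[( id] ptr=2 lookahead=) remaining=[) / num * num - num $]
Step 3: reduce F->id. Stack=[( F] ptr=2 lookahead=) remaining=[) / num * num - num $]
Step 4: reduce T->F. Stack=[( T] ptr=2 lookahead=) remaining=[) / num * num - num $]
Step 5: reduce E->T. Stack=[( E] ptr=2 lookahead=) remaining=[) / num * num - num $]
Step 6: shift ). Stack=[( E )] ptr=3 lookahead=/ remaining=[/ num * num - num $]
Step 7: reduce F->( E ). Stack=[F] ptr=3 lookahead=/ remaining=[/ num * num - num $]
Step 8: reduce T->F. Stack=[T] ptr=3 lookahead=/ remaining=[/ num * num - num $]
Step 9: shift /. Stack=[T /] ptr=4 lookahead=num remaining=[num * num - num $]
Step 10: shift num. Stack=[T / num] ptr=5 lookahead=* remaining=[* num - num $]
Step 11: reduce F->num. Stack=[T / F] ptr=5 lookahead=* remaining=[* num - num $]
Step 12: reduce T->T / F. Stack=[T] ptr=5 lookahead=* remaining=[* num - num $]
Step 13: shift *. Stack=[T *] ptr=6 lookahead=num remaining=[num - num $]
Step 14: shift num. Stack=[T * num] ptr=7 lookahead=- remaining=[- num $]
Step 15: reduce F->num. Stack=[T * F] ptr=7 lookahead=- remaining=[- num $]
Step 16: reduce T->T * F. Stack=[T] ptr=7 lookahead=- remaining=[- num $]
Step 17: reduce E->T. Stack=[E] ptr=7 lookahead=- remaining=[- num $]
Step 18: shift -. Stack=[E -] ptr=8 lookahead=num remaining=[num $]
Step 19: shift num. Stack=[E - num] ptr=9 lookahead=$ remaining=[$]
Step 20: reduce F->num. Stack=[E - F] ptr=9 lookahead=$ remaining=[$]
Step 21: reduce T->F. Stack=[E - T] ptr=9 lookahead=$ remaining=[$]
Step 22: reduce E->E - T. Stack=[E] ptr=9 lookahead=$ remaining=[$]
Step 23: accept. Stack=[E] ptr=9 lookahead=$ remaining=[$]

Answer: 23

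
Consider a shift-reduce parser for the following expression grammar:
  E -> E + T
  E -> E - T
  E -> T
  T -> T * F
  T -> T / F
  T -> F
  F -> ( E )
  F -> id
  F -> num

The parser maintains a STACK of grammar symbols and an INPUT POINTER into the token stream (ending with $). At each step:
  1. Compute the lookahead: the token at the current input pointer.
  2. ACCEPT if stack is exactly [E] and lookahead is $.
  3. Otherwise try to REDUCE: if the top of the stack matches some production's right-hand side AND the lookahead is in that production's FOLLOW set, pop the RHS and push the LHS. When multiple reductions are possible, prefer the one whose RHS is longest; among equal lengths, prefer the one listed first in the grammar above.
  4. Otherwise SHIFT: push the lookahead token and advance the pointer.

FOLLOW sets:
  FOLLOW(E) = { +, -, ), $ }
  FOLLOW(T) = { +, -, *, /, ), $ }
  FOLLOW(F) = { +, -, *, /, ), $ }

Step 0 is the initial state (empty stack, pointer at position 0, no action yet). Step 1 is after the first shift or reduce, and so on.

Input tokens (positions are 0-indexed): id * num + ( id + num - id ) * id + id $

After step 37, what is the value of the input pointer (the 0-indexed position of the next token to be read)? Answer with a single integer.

Answer: 15

Derivation:
Step 1: shift id. Stack=[id] ptr=1 lookahead=* remaining=[* num + ( id + num - id ) * id + id $]
Step 2: reduce F->id. Stack=[F] ptr=1 lookahead=* remaining=[* num + ( id + num - id ) * id + id $]
Step 3: reduce T->F. Stack=[T] ptr=1 lookahead=* remaining=[* num + ( id + num - id ) * id + id $]
Step 4: shift *. Stack=[T *] ptr=2 lookahead=num remaining=[num + ( id + num - id ) * id + id $]
Step 5: shift num. Stack=[T * num] ptr=3 lookahead=+ remaining=[+ ( id + num - id ) * id + id $]
Step 6: reduce F->num. Stack=[T * F] ptr=3 lookahead=+ remaining=[+ ( id + num - id ) * id + id $]
Step 7: reduce T->T * F. Stack=[T] ptr=3 lookahead=+ remaining=[+ ( id + num - id ) * id + id $]
Step 8: reduce E->T. Stack=[E] ptr=3 lookahead=+ remaining=[+ ( id + num - id ) * id + id $]
Step 9: shift +. Stack=[E +] ptr=4 lookahead=( remaining=[( id + num - id ) * id + id $]
Step 10: shift (. Stack=[E + (] ptr=5 lookahead=id remaining=[id + num - id ) * id + id $]
Step 11: shift id. Stack=[E + ( id] ptr=6 lookahead=+ remaining=[+ num - id ) * id + id $]
Step 12: reduce F->id. Stack=[E + ( F] ptr=6 lookahead=+ remaining=[+ num - id ) * id + id $]
Step 13: reduce T->F. Stack=[E + ( T] ptr=6 lookahead=+ remaining=[+ num - id ) * id + id $]
Step 14: reduce E->T. Stack=[E + ( E] ptr=6 lookahead=+ remaining=[+ num - id ) * id + id $]
Step 15: shift +. Stack=[E + ( E +] ptr=7 lookahead=num remaining=[num - id ) * id + id $]
Step 16: shift num. Stack=[E + ( E + num] ptr=8 lookahead=- remaining=[- id ) * id + id $]
Step 17: reduce F->num. Stack=[E + ( E + F] ptr=8 lookahead=- remaining=[- id ) * id + id $]
Step 18: reduce T->F. Stack=[E + ( E + T] ptr=8 lookahead=- remaining=[- id ) * id + id $]
Step 19: reduce E->E + T. Stack=[E + ( E] ptr=8 lookahead=- remaining=[- id ) * id + id $]
Step 20: shift -. Stack=[E + ( E -] ptr=9 lookahead=id remaining=[id ) * id + id $]
Step 21: shift id. Stack=[E + ( E - id] ptr=10 lookahead=) remaining=[) * id + id $]
Step 22: reduce F->id. Stack=[E + ( E - F] ptr=10 lookahead=) remaining=[) * id + id $]
Step 23: reduce T->F. Stack=[E + ( E - T] ptr=10 lookahead=) remaining=[) * id + id $]
Step 24: reduce E->E - T. Stack=[E + ( E] ptr=10 lookahead=) remaining=[) * id + id $]
Step 25: shift ). Stack=[E + ( E )] ptr=11 lookahead=* remaining=[* id + id $]
Step 26: reduce F->( E ). Stack=[E + F] ptr=11 lookahead=* remaining=[* id + id $]
Step 27: reduce T->F. Stack=[E + T] ptr=11 lookahead=* remaining=[* id + id $]
Step 28: shift *. Stack=[E + T *] ptr=12 lookahead=id remaining=[id + id $]
Step 29: shift id. Stack=[E + T * id] ptr=13 lookahead=+ remaining=[+ id $]
Step 30: reduce F->id. Stack=[E + T * F] ptr=13 lookahead=+ remaining=[+ id $]
Step 31: reduce T->T * F. Stack=[E + T] ptr=13 lookahead=+ remaining=[+ id $]
Step 32: reduce E->E + T. Stack=[E] ptr=13 lookahead=+ remaining=[+ id $]
Step 33: shift +. Stack=[E +] ptr=14 lookahead=id remaining=[id $]
Step 34: shift id. Stack=[E + id] ptr=15 lookahead=$ remaining=[$]
Step 35: reduce F->id. Stack=[E + F] ptr=15 lookahead=$ remaining=[$]
Step 36: reduce T->F. Stack=[E + T] ptr=15 lookahead=$ remaining=[$]
Step 37: reduce E->E + T. Stack=[E] ptr=15 lookahead=$ remaining=[$]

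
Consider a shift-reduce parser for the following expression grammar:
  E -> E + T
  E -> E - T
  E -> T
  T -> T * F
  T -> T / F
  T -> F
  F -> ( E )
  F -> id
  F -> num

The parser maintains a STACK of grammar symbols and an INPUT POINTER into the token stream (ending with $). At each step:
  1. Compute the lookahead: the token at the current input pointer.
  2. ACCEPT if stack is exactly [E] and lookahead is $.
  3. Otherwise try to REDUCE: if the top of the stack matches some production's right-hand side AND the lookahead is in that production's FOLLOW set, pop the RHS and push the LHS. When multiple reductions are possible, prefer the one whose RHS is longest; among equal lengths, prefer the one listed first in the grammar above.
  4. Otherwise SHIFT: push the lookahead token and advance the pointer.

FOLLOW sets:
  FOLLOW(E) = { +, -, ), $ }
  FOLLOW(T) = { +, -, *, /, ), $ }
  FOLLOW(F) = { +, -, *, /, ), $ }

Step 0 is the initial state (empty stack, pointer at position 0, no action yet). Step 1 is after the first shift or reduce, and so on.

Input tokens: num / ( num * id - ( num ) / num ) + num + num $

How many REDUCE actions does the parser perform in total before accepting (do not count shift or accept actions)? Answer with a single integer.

Answer: 24

Derivation:
Step 1: shift num. Stack=[num] ptr=1 lookahead=/ remaining=[/ ( num * id - ( num ) / num ) + num + num $]
Step 2: reduce F->num. Stack=[F] ptr=1 lookahead=/ remaining=[/ ( num * id - ( num ) / num ) + num + num $]
Step 3: reduce T->F. Stack=[T] ptr=1 lookahead=/ remaining=[/ ( num * id - ( num ) / num ) + num + num $]
Step 4: shift /. Stack=[T /] ptr=2 lookahead=( remaining=[( num * id - ( num ) / num ) + num + num $]
Step 5: shift (. Stack=[T / (] ptr=3 lookahead=num remaining=[num * id - ( num ) / num ) + num + num $]
Step 6: shift num. Stack=[T / ( num] ptr=4 lookahead=* remaining=[* id - ( num ) / num ) + num + num $]
Step 7: reduce F->num. Stack=[T / ( F] ptr=4 lookahead=* remaining=[* id - ( num ) / num ) + num + num $]
Step 8: reduce T->F. Stack=[T / ( T] ptr=4 lookahead=* remaining=[* id - ( num ) / num ) + num + num $]
Step 9: shift *. Stack=[T / ( T *] ptr=5 lookahead=id remaining=[id - ( num ) / num ) + num + num $]
Step 10: shift id. Stack=[T / ( T * id] ptr=6 lookahead=- remaining=[- ( num ) / num ) + num + num $]
Step 11: reduce F->id. Stack=[T / ( T * F] ptr=6 lookahead=- remaining=[- ( num ) / num ) + num + num $]
Step 12: reduce T->T * F. Stack=[T / ( T] ptr=6 lookahead=- remaining=[- ( num ) / num ) + num + num $]
Step 13: reduce E->T. Stack=[T / ( E] ptr=6 lookahead=- remaining=[- ( num ) / num ) + num + num $]
Step 14: shift -. Stack=[T / ( E -] ptr=7 lookahead=( remaining=[( num ) / num ) + num + num $]
Step 15: shift (. Stack=[T / ( E - (] ptr=8 lookahead=num remaining=[num ) / num ) + num + num $]
Step 16: shift num. Stack=[T / ( E - ( num] ptr=9 lookahead=) remaining=[) / num ) + num + num $]
Step 17: reduce F->num. Stack=[T / ( E - ( F] ptr=9 lookahead=) remaining=[) / num ) + num + num $]
Step 18: reduce T->F. Stack=[T / ( E - ( T] ptr=9 lookahead=) remaining=[) / num ) + num + num $]
Step 19: reduce E->T. Stack=[T / ( E - ( E] ptr=9 lookahead=) remaining=[) / num ) + num + num $]
Step 20: shift ). Stack=[T / ( E - ( E )] ptr=10 lookahead=/ remaining=[/ num ) + num + num $]
Step 21: reduce F->( E ). Stack=[T / ( E - F] ptr=10 lookahead=/ remaining=[/ num ) + num + num $]
Step 22: reduce T->F. Stack=[T / ( E - T] ptr=10 lookahead=/ remaining=[/ num ) + num + num $]
Step 23: shift /. Stack=[T / ( E - T /] ptr=11 lookahead=num remaining=[num ) + num + num $]
Step 24: shift num. Stack=[T / ( E - T / num] ptr=12 lookahead=) remaining=[) + num + num $]
Step 25: reduce F->num. Stack=[T / ( E - T / F] ptr=12 lookahead=) remaining=[) + num + num $]
Step 26: reduce T->T / F. Stack=[T / ( E - T] ptr=12 lookahead=) remaining=[) + num + num $]
Step 27: reduce E->E - T. Stack=[T / ( E] ptr=12 lookahead=) remaining=[) + num + num $]
Step 28: shift ). Stack=[T / ( E )] ptr=13 lookahead=+ remaining=[+ num + num $]
Step 29: reduce F->( E ). Stack=[T / F] ptr=13 lookahead=+ remaining=[+ num + num $]
Step 30: reduce T->T / F. Stack=[T] ptr=13 lookahead=+ remaining=[+ num + num $]
Step 31: reduce E->T. Stack=[E] ptr=13 lookahead=+ remaining=[+ num + num $]
Step 32: shift +. Stack=[E +] ptr=14 lookahead=num remaining=[num + num $]
Step 33: shift num. Stack=[E + num] ptr=15 lookahead=+ remaining=[+ num $]
Step 34: reduce F->num. Stack=[E + F] ptr=15 lookahead=+ remaining=[+ num $]
Step 35: reduce T->F. Stack=[E + T] ptr=15 lookahead=+ remaining=[+ num $]
Step 36: reduce E->E + T. Stack=[E] ptr=15 lookahead=+ remaining=[+ num $]
Step 37: shift +. Stack=[E +] ptr=16 lookahead=num remaining=[num $]
Step 38: shift num. Stack=[E + num] ptr=17 lookahead=$ remaining=[$]
Step 39: reduce F->num. Stack=[E + F] ptr=17 lookahead=$ remaining=[$]
Step 40: reduce T->F. Stack=[E + T] ptr=17 lookahead=$ remaining=[$]
Step 41: reduce E->E + T. Stack=[E] ptr=17 lookahead=$ remaining=[$]
Step 42: accept. Stack=[E] ptr=17 lookahead=$ remaining=[$]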